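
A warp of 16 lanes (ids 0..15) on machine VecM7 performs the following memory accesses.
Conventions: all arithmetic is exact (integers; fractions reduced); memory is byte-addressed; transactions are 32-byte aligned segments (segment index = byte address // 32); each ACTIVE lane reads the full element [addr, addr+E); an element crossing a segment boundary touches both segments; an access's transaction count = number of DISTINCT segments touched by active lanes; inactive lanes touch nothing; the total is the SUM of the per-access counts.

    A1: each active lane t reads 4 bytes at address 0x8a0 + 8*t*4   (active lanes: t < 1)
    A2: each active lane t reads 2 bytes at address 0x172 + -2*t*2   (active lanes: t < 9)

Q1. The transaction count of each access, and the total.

A1: 1 transaction
A2: 2 transactions

Answer: 1,2; total 3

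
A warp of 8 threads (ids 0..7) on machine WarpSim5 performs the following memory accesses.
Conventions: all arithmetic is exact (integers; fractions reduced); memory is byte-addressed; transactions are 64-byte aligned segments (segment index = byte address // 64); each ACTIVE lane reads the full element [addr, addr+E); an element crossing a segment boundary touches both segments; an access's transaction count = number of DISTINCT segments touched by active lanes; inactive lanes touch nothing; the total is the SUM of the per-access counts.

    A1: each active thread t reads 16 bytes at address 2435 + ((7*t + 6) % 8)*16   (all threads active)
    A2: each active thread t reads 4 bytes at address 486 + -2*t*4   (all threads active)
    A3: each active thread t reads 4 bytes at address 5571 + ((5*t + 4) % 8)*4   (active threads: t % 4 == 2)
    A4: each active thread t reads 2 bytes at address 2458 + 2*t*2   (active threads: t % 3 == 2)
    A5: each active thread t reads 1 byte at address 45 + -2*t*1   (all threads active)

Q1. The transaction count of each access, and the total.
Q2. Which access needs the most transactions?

A1: 3 transactions
A2: 2 transactions
A3: 1 transaction
A4: 1 transaction
A5: 1 transaction

Answer: 3,2,1,1,1; total 8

Answer: A1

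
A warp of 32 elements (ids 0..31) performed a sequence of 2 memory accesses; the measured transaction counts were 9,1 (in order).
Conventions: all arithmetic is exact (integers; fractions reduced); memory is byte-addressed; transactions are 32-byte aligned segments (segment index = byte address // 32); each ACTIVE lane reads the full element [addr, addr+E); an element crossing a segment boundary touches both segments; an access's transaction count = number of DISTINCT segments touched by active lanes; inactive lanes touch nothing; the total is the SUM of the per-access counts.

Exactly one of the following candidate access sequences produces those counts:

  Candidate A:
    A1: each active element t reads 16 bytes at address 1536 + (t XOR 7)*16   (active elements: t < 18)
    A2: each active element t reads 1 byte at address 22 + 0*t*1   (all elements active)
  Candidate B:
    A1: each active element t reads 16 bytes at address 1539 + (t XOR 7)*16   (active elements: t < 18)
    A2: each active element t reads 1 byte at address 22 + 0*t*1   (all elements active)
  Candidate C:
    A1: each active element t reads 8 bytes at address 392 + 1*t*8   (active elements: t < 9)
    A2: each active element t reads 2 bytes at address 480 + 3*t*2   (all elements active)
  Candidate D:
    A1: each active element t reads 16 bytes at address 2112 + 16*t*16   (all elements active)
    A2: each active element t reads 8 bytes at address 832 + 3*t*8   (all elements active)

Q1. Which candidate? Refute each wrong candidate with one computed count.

B: A1 gives 11 transactions, not 9
C: A1 gives 3 transactions, not 9
D: A1 gives 32 transactions, not 9
A: all counts match (9,1)

Answer: A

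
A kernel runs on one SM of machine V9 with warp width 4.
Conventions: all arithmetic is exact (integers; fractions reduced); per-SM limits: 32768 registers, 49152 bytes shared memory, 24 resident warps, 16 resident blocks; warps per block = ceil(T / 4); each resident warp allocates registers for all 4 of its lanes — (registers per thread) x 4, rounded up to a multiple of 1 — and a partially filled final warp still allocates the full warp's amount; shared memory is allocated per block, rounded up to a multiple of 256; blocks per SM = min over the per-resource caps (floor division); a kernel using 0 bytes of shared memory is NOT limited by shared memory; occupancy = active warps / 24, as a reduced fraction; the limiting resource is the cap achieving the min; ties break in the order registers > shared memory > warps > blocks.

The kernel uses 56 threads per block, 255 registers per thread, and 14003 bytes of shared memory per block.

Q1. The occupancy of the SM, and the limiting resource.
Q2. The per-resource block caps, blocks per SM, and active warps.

Answer: occupancy 7/12, limited by warps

registers: 2 blocks
shared memory: 3 blocks
warps: 1 block
blocks: 16 blocks

Answer: 1 block, 14 active warps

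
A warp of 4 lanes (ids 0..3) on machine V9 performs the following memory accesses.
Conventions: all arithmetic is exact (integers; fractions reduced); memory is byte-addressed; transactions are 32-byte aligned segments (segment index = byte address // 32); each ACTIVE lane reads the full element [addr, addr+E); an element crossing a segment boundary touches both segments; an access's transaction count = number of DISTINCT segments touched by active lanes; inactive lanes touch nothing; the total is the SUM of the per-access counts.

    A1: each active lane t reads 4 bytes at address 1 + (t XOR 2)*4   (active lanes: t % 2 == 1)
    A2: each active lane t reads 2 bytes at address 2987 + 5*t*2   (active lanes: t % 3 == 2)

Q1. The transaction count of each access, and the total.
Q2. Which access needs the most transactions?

A1: 1 transaction
A2: 2 transactions

Answer: 1,2; total 3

Answer: A2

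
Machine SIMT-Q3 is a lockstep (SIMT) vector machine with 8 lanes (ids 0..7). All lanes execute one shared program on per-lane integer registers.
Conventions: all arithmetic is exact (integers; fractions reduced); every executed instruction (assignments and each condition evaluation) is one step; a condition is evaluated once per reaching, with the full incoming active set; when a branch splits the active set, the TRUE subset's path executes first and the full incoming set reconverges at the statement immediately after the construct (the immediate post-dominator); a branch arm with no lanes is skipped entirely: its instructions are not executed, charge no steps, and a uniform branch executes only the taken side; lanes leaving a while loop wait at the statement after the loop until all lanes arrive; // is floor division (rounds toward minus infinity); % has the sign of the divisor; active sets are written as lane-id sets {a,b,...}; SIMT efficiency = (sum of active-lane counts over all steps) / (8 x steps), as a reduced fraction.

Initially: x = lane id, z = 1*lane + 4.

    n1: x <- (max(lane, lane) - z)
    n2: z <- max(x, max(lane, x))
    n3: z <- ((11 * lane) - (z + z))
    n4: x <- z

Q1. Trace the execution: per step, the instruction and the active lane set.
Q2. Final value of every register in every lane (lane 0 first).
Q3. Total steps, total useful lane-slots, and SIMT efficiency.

step 0: x <- (max(lane, lane) - z)   {0,1,2,3,4,5,6,7}
step 1: z <- max(x, max(lane, x))    {0,1,2,3,4,5,6,7}
step 2: z <- ((11 * lane) - (z + z)) {0,1,2,3,4,5,6,7}
step 3: x <- z                       {0,1,2,3,4,5,6,7}

Answer: 4 steps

x: 0,9,18,27,36,45,54,63
z: 0,9,18,27,36,45,54,63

steps = 4; useful = 32; efficiency = 32/32 = 1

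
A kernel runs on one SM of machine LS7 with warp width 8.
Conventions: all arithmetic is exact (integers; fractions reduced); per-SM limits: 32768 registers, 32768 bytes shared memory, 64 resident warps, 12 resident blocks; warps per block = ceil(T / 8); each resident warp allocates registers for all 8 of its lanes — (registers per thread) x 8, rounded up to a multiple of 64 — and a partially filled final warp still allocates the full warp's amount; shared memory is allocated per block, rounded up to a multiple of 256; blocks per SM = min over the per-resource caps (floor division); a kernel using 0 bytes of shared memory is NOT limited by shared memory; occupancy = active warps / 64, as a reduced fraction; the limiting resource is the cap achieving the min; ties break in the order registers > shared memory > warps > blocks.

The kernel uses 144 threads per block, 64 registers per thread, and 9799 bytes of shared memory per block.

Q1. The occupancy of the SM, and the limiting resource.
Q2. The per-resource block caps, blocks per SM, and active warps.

Answer: occupancy 27/32, limited by registers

registers: 3 blocks
shared memory: 3 blocks
warps: 3 blocks
blocks: 12 blocks

Answer: 3 blocks, 54 active warps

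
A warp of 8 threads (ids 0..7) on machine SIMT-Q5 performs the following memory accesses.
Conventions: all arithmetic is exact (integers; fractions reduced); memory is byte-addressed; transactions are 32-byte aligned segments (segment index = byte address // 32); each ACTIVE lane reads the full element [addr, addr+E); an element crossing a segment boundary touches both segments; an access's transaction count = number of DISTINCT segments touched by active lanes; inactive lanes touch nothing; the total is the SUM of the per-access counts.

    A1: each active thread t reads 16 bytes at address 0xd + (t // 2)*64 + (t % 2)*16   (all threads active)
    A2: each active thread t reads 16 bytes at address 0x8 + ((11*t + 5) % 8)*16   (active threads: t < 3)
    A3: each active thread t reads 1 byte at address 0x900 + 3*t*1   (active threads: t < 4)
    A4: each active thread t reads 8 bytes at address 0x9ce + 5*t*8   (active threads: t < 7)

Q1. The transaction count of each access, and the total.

A1: 8 transactions
A2: 4 transactions
A3: 1 transaction
A4: 9 transactions

Answer: 8,4,1,9; total 22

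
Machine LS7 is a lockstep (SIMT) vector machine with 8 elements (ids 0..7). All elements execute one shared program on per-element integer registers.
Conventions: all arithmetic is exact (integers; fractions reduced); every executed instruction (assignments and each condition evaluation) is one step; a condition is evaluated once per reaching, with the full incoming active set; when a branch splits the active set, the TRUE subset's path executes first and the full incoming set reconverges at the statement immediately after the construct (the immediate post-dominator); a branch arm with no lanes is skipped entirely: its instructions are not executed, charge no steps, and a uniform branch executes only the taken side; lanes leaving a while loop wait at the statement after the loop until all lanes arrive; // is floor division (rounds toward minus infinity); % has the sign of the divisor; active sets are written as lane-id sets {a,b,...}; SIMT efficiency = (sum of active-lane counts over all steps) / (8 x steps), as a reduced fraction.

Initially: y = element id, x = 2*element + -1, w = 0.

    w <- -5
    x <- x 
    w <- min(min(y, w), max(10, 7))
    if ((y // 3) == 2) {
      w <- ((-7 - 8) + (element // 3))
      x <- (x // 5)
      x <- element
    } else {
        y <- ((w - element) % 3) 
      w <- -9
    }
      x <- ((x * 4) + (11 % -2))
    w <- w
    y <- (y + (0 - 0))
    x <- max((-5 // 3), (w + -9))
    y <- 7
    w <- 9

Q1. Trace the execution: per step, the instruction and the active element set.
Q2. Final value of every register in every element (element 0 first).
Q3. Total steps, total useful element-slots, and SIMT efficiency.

step 0: w <- -5                      {0,1,2,3,4,5,6,7}
step 1: x <- x                       {0,1,2,3,4,5,6,7}
step 2: w <- min(min(y, w), max(10, 7)) {0,1,2,3,4,5,6,7}
step 3: eval ((y // 3) == 2)         {0,1,2,3,4,5,6,7}
step 4: w <- ((-7 - 8) + (element // 3)) {6,7}
step 5: x <- (x // 5)                {6,7}
step 6: x <- element                 {6,7}
step 7: y <- ((w - element) % 3)     {0,1,2,3,4,5}
step 8: w <- -9                      {0,1,2,3,4,5}
step 9: x <- ((x * 4) + (11 % -2))   {0,1,2,3,4,5,6,7}
step 10: w <- w                       {0,1,2,3,4,5,6,7}
step 11: y <- (y + (0 - 0))           {0,1,2,3,4,5,6,7}
step 12: x <- max((-5 // 3), (w + -9)) {0,1,2,3,4,5,6,7}
step 13: y <- 7                       {0,1,2,3,4,5,6,7}
step 14: w <- 9                       {0,1,2,3,4,5,6,7}

Answer: 15 steps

y: 7,7,7,7,7,7,7,7
x: -2,-2,-2,-2,-2,-2,-2,-2
w: 9,9,9,9,9,9,9,9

steps = 15; useful = 98; efficiency = 98/120 = 49/60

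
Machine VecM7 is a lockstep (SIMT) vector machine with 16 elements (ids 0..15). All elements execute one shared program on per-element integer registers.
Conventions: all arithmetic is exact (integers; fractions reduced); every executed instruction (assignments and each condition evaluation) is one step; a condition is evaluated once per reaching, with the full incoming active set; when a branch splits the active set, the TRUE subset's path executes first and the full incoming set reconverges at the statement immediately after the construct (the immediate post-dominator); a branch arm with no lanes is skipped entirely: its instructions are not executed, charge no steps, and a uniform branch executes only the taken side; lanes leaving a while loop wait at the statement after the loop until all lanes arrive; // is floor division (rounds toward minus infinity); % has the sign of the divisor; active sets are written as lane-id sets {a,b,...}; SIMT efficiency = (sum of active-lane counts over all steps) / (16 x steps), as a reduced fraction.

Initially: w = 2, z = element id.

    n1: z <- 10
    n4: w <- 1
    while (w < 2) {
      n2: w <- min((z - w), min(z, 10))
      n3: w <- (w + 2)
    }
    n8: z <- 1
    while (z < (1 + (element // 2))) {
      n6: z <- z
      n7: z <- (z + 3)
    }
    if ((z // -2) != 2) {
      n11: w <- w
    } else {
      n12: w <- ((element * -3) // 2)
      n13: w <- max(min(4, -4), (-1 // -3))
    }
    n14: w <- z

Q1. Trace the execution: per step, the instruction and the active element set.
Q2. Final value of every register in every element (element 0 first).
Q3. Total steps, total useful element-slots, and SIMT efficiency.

step 0: z <- 10                      {0,1,2,3,4,5,6,7,8,9,10,11,12,13,14,15}
step 1: w <- 1                       {0,1,2,3,4,5,6,7,8,9,10,11,12,13,14,15}
step 2: eval (w < 2)                 {0,1,2,3,4,5,6,7,8,9,10,11,12,13,14,15}
step 3: w <- min((z - w), min(z, 10)) {0,1,2,3,4,5,6,7,8,9,10,11,12,13,14,15}
step 4: w <- (w + 2)                 {0,1,2,3,4,5,6,7,8,9,10,11,12,13,14,15}
step 5: eval (w < 2)                 {0,1,2,3,4,5,6,7,8,9,10,11,12,13,14,15}
step 6: z <- 1                       {0,1,2,3,4,5,6,7,8,9,10,11,12,13,14,15}
step 7: eval (z < (1 + (element // 2))) {0,1,2,3,4,5,6,7,8,9,10,11,12,13,14,15}
step 8: z <- z                       {2,3,4,5,6,7,8,9,10,11,12,13,14,15}
step 9: z <- (z + 3)                 {2,3,4,5,6,7,8,9,10,11,12,13,14,15}
step 10: eval (z < (1 + (element // 2))) {2,3,4,5,6,7,8,9,10,11,12,13,14,15}
step 11: z <- z                       {8,9,10,11,12,13,14,15}
step 12: z <- (z + 3)                 {8,9,10,11,12,13,14,15}
step 13: eval (z < (1 + (element // 2))) {8,9,10,11,12,13,14,15}
step 14: z <- z                       {14,15}
step 15: z <- (z + 3)                 {14,15}
step 16: eval (z < (1 + (element // 2))) {14,15}
step 17: eval ((z // -2) != 2)        {0,1,2,3,4,5,6,7,8,9,10,11,12,13,14,15}
step 18: w <- w                       {0,1,2,3,4,5,6,7,8,9,10,11,12,13,14,15}
step 19: w <- z                       {0,1,2,3,4,5,6,7,8,9,10,11,12,13,14,15}

Answer: 20 steps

w: 1,1,4,4,4,4,4,4,7,7,7,7,7,7,10,10
z: 1,1,4,4,4,4,4,4,7,7,7,7,7,7,10,10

steps = 20; useful = 248; efficiency = 248/320 = 31/40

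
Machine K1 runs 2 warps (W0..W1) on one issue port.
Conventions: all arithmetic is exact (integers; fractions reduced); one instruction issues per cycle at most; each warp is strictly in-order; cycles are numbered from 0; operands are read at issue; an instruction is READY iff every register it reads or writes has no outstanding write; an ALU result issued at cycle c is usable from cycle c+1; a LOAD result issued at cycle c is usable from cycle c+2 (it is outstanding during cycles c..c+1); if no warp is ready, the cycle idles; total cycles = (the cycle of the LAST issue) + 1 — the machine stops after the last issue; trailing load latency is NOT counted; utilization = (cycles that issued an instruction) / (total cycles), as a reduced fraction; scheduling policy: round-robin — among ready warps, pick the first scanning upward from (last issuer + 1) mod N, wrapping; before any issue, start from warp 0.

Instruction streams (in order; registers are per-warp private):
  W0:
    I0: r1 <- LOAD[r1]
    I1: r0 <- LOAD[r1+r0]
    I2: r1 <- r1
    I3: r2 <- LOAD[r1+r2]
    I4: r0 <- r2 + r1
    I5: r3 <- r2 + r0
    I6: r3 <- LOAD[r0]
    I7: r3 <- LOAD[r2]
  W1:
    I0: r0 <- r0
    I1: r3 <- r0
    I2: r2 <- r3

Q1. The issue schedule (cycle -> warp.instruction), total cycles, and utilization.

cycle 0: W0.I0
cycle 1: W1.I0
cycle 2: W0.I1
cycle 3: W1.I1
cycle 4: W0.I2
cycle 5: W1.I2
cycle 6: W0.I3
cycle 7: idle
cycle 8: W0.I4
cycle 9: W0.I5
cycle 10: W0.I6
cycle 11: idle
cycle 12: W0.I7

Answer: 13 cycles, utilization 11/13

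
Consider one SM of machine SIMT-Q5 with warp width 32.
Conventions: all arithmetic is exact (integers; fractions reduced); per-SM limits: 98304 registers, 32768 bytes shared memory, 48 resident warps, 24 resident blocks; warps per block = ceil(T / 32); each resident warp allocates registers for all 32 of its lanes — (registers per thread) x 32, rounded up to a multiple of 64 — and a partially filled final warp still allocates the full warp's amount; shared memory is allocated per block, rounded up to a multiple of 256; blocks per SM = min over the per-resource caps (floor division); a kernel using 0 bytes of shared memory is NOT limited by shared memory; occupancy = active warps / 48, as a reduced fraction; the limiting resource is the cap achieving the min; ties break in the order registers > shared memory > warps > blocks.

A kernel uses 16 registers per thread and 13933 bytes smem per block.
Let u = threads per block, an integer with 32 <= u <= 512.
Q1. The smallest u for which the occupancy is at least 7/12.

Answer: u = 417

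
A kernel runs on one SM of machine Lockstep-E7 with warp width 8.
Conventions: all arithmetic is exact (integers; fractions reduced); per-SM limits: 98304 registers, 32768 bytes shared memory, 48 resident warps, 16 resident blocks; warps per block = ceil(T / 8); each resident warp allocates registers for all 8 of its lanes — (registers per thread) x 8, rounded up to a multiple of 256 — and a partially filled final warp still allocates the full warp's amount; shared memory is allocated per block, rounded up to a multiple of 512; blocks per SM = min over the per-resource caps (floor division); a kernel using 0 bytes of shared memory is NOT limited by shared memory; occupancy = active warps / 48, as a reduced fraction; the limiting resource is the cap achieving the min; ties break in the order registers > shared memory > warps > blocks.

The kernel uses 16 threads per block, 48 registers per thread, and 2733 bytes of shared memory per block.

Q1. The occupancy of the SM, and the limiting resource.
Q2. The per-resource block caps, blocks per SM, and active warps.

Answer: occupancy 5/12, limited by shared memory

registers: 96 blocks
shared memory: 10 blocks
warps: 24 blocks
blocks: 16 blocks

Answer: 10 blocks, 20 active warps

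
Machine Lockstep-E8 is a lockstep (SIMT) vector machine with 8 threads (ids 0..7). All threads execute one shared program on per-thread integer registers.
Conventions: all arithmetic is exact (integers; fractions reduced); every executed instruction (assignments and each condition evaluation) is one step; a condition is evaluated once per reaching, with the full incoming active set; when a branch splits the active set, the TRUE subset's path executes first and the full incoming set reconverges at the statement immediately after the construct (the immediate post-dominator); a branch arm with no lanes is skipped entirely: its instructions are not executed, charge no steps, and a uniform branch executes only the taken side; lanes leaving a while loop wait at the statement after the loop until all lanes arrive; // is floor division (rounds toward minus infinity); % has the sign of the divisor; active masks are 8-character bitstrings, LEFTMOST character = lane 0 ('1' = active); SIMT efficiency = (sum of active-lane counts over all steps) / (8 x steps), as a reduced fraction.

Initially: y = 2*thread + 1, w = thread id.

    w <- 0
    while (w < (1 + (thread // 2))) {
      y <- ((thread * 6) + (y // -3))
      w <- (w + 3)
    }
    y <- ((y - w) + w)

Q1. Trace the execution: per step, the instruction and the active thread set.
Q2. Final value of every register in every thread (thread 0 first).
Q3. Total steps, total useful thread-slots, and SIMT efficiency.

step 0: w <- 0                       11111111
step 1: eval (w < (1 + (thread // 2))) 11111111
step 2: y <- ((thread * 6) + (y // -3)) 11111111
step 3: w <- (w + 3)                 11111111
step 4: eval (w < (1 + (thread // 2))) 11111111
step 5: y <- ((thread * 6) + (y // -3)) 00000011
step 6: w <- (w + 3)                 00000011
step 7: eval (w < (1 + (thread // 2))) 00000011
step 8: y <- ((y - w) + w)           11111111

Answer: 9 steps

y: -1,5,10,15,21,26,25,29
w: 3,3,3,3,3,3,6,6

steps = 9; useful = 54; efficiency = 54/72 = 3/4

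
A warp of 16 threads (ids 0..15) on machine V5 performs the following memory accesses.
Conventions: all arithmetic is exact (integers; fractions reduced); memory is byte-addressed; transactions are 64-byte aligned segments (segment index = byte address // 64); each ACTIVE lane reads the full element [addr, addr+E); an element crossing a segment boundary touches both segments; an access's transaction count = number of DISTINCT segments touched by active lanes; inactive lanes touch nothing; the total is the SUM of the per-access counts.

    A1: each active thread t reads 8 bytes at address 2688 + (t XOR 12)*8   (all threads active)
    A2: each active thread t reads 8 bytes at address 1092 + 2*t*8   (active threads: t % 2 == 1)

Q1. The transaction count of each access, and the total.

A1: 2 transactions
A2: 4 transactions

Answer: 2,4; total 6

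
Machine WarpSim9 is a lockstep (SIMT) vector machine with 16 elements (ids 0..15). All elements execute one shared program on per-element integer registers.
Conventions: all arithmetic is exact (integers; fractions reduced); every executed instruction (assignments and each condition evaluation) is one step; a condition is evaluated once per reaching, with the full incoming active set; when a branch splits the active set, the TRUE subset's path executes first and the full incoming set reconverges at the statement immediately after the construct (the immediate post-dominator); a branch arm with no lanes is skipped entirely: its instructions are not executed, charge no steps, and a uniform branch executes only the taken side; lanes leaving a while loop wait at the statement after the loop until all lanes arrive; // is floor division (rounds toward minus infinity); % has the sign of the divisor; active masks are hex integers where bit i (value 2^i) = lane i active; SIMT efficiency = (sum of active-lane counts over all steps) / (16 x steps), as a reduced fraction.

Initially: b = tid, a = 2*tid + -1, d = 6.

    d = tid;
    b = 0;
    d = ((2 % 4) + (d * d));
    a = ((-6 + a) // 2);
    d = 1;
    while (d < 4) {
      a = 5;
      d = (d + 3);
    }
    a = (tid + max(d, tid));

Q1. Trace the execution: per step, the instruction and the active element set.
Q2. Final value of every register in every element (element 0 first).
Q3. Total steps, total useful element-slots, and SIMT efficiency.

step 0: d <- tid                     0xffff
step 1: b <- 0                       0xffff
step 2: d <- ((2 % 4) + (d * d))     0xffff
step 3: a <- ((-6 + a) // 2)         0xffff
step 4: d <- 1                       0xffff
step 5: eval (d < 4)                 0xffff
step 6: a <- 5                       0xffff
step 7: d <- (d + 3)                 0xffff
step 8: eval (d < 4)                 0xffff
step 9: a <- (tid + max(d, tid))     0xffff

Answer: 10 steps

b: 0,0,0,0,0,0,0,0,0,0,0,0,0,0,0,0
a: 4,5,6,7,8,10,12,14,16,18,20,22,24,26,28,30
d: 4,4,4,4,4,4,4,4,4,4,4,4,4,4,4,4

steps = 10; useful = 160; efficiency = 160/160 = 1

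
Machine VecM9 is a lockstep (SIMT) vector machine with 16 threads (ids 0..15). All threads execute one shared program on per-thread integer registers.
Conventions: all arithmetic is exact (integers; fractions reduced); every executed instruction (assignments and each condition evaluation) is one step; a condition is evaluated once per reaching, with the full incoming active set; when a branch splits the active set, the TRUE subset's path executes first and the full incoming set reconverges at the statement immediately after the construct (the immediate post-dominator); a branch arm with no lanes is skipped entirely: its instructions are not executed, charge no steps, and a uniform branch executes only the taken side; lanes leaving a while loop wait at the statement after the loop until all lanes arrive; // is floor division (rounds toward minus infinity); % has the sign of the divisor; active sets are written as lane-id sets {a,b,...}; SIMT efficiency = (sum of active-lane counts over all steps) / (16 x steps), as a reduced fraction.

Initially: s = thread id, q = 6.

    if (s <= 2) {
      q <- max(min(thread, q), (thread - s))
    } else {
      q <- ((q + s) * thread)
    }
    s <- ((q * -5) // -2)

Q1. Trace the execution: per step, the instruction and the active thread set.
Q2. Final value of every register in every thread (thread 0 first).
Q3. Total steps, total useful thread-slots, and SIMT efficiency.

step 0: eval (s <= 2)                {0,1,2,3,4,5,6,7,8,9,10,11,12,13,14,15}
step 1: q <- max(min(thread, q), (thread - s)) {0,1,2}
step 2: q <- ((q + s) * thread)      {3,4,5,6,7,8,9,10,11,12,13,14,15}
step 3: s <- ((q * -5) // -2)        {0,1,2,3,4,5,6,7,8,9,10,11,12,13,14,15}

Answer: 4 steps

s: 0,2,5,67,100,137,180,227,280,337,400,467,540,617,700,787
q: 0,1,2,27,40,55,72,91,112,135,160,187,216,247,280,315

steps = 4; useful = 48; efficiency = 48/64 = 3/4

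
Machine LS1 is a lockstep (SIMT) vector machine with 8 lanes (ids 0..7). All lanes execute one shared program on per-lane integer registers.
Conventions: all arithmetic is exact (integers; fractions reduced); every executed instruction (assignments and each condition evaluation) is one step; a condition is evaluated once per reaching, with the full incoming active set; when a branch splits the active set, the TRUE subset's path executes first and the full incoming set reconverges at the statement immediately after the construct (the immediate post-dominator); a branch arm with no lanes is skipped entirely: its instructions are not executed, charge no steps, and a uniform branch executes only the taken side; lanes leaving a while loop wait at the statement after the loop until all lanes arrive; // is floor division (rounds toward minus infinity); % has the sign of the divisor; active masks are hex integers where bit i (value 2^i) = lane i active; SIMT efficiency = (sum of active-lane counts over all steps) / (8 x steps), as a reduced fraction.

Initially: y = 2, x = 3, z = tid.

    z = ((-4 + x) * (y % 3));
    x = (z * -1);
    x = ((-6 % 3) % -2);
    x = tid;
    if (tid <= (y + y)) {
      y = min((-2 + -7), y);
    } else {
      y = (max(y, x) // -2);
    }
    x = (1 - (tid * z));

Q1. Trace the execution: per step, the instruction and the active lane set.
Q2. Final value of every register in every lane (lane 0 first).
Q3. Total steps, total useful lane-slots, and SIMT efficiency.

step 0: z <- ((-4 + x) * (y % 3))    0xff
step 1: x <- (z * -1)                0xff
step 2: x <- ((-6 % 3) % -2)         0xff
step 3: x <- tid                     0xff
step 4: eval (tid <= (y + y))        0xff
step 5: y <- min((-2 + -7), y)       0x1f
step 6: y <- (max(y, x) // -2)       0xe0
step 7: x <- (1 - (tid * z))         0xff

Answer: 8 steps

y: -9,-9,-9,-9,-9,-3,-3,-4
x: 1,3,5,7,9,11,13,15
z: -2,-2,-2,-2,-2,-2,-2,-2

steps = 8; useful = 56; efficiency = 56/64 = 7/8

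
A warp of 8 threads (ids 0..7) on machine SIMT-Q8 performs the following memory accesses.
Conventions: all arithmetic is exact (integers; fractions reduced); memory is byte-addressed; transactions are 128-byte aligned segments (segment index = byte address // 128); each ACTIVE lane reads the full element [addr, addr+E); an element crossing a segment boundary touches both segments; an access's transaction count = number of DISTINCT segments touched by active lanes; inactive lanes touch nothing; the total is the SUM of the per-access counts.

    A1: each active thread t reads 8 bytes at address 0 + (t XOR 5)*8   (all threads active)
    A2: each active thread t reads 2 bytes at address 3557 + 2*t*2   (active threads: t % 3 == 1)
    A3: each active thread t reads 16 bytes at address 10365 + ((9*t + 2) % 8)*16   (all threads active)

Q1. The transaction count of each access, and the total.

A1: 1 transaction
A2: 2 transactions
A3: 2 transactions

Answer: 1,2,2; total 5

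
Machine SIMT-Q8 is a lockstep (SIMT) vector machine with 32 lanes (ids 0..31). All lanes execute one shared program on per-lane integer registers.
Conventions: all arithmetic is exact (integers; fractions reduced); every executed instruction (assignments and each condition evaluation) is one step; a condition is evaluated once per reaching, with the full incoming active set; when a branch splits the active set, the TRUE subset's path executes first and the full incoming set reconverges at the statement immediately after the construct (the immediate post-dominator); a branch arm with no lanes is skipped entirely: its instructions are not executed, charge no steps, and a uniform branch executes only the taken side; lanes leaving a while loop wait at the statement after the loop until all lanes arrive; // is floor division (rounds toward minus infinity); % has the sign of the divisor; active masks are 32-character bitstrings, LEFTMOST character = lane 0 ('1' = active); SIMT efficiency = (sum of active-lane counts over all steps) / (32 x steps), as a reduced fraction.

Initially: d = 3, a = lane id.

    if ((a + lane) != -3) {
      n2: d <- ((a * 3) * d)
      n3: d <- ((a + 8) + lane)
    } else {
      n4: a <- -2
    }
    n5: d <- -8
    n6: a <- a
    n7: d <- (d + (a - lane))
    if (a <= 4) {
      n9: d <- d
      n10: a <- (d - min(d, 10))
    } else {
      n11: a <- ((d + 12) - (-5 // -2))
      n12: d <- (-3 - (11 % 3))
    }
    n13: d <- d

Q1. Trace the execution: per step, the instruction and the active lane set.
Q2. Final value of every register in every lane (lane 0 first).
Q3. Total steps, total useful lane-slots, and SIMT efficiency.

step 0: eval ((a + lane) != -3)      11111111111111111111111111111111
step 1: d <- ((a * 3) * d)           11111111111111111111111111111111
step 2: d <- ((a + 8) + lane)        11111111111111111111111111111111
step 3: d <- -8                      11111111111111111111111111111111
step 4: a <- a                       11111111111111111111111111111111
step 5: d <- (d + (a - lane))        11111111111111111111111111111111
step 6: eval (a <= 4)                11111111111111111111111111111111
step 7: d <- d                       11111000000000000000000000000000
step 8: a <- (d - min(d, 10))        11111000000000000000000000000000
step 9: a <- ((d + 12) - (-5 // -2)) 00000111111111111111111111111111
step 10: d <- (-3 - (11 % 3))         00000111111111111111111111111111
step 11: d <- d                       11111111111111111111111111111111

Answer: 12 steps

d: -8,-8,-8,-8,-8,-5,-5,-5,-5,-5,-5,-5,-5,-5,-5,-5,-5,-5,-5,-5,-5,-5,-5,-5,-5,-5,-5,-5,-5,-5,-5,-5
a: 0,0,0,0,0,2,2,2,2,2,2,2,2,2,2,2,2,2,2,2,2,2,2,2,2,2,2,2,2,2,2,2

steps = 12; useful = 320; efficiency = 320/384 = 5/6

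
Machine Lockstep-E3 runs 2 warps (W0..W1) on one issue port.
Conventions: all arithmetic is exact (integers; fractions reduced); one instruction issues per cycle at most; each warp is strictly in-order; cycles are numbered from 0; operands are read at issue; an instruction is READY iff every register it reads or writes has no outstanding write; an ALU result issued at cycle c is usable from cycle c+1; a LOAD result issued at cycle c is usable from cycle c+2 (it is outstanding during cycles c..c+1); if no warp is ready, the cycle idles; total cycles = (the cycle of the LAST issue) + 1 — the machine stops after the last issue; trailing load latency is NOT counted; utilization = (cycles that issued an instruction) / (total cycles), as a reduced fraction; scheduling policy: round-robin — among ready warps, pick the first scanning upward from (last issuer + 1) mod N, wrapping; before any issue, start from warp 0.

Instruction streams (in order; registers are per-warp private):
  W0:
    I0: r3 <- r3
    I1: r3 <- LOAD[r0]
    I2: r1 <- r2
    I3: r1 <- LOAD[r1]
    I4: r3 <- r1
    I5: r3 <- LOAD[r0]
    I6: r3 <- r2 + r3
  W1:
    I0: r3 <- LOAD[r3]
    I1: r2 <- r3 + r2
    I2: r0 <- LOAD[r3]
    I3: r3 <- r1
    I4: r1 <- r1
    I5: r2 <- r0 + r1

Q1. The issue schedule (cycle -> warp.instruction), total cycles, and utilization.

cycle 0: W0.I0
cycle 1: W1.I0
cycle 2: W0.I1
cycle 3: W1.I1
cycle 4: W0.I2
cycle 5: W1.I2
cycle 6: W0.I3
cycle 7: W1.I3
cycle 8: W0.I4
cycle 9: W1.I4
cycle 10: W0.I5
cycle 11: W1.I5
cycle 12: W0.I6

Answer: 13 cycles, utilization 1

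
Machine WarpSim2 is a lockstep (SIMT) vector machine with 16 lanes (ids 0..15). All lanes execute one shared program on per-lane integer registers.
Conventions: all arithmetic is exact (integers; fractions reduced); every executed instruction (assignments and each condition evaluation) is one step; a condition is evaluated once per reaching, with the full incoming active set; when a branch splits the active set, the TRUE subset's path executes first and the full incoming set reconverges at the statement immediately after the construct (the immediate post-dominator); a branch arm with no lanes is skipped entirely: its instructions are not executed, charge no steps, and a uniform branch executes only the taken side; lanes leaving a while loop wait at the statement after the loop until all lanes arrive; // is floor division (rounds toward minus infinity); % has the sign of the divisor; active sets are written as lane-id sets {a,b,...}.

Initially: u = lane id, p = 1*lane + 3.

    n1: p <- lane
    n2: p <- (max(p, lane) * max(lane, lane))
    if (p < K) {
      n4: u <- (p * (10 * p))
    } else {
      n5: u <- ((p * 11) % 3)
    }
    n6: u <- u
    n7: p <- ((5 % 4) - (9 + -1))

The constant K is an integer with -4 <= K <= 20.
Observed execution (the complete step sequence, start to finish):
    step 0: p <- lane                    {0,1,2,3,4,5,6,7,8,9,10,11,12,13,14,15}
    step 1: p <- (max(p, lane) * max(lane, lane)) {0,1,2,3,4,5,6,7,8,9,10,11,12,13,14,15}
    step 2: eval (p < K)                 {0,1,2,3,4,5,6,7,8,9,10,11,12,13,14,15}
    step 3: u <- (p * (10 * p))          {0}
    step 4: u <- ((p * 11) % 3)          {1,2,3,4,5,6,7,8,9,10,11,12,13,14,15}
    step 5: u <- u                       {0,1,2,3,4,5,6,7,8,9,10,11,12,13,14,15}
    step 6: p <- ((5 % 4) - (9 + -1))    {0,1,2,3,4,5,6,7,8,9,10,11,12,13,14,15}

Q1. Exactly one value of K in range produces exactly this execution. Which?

Answer: K = 1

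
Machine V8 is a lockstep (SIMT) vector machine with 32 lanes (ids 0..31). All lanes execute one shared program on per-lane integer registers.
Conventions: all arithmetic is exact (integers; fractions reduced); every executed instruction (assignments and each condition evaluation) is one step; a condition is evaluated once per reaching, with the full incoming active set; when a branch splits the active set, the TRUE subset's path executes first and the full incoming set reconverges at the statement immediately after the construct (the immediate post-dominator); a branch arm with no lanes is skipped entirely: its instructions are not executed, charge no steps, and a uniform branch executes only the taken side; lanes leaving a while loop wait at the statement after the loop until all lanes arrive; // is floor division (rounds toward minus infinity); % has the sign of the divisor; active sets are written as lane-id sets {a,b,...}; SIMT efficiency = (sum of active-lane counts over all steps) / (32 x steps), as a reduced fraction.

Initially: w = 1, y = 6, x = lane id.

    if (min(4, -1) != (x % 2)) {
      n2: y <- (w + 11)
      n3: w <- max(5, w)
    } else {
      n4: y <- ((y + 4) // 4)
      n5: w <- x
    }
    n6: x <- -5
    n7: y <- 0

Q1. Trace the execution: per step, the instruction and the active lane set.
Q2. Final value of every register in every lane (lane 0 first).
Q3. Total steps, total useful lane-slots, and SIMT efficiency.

step 0: eval (min(4, -1) != (x % 2)) {0,1,2,3,4,5,6,7,8,9,10,11,12,13,14,15,16,17,18,19,20,21,22,23,24,25,26,27,28,29,30,31}
step 1: y <- (w + 11)                {0,1,2,3,4,5,6,7,8,9,10,11,12,13,14,15,16,17,18,19,20,21,22,23,24,25,26,27,28,29,30,31}
step 2: w <- max(5, w)               {0,1,2,3,4,5,6,7,8,9,10,11,12,13,14,15,16,17,18,19,20,21,22,23,24,25,26,27,28,29,30,31}
step 3: x <- -5                      {0,1,2,3,4,5,6,7,8,9,10,11,12,13,14,15,16,17,18,19,20,21,22,23,24,25,26,27,28,29,30,31}
step 4: y <- 0                       {0,1,2,3,4,5,6,7,8,9,10,11,12,13,14,15,16,17,18,19,20,21,22,23,24,25,26,27,28,29,30,31}

Answer: 5 steps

w: 5,5,5,5,5,5,5,5,5,5,5,5,5,5,5,5,5,5,5,5,5,5,5,5,5,5,5,5,5,5,5,5
y: 0,0,0,0,0,0,0,0,0,0,0,0,0,0,0,0,0,0,0,0,0,0,0,0,0,0,0,0,0,0,0,0
x: -5,-5,-5,-5,-5,-5,-5,-5,-5,-5,-5,-5,-5,-5,-5,-5,-5,-5,-5,-5,-5,-5,-5,-5,-5,-5,-5,-5,-5,-5,-5,-5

steps = 5; useful = 160; efficiency = 160/160 = 1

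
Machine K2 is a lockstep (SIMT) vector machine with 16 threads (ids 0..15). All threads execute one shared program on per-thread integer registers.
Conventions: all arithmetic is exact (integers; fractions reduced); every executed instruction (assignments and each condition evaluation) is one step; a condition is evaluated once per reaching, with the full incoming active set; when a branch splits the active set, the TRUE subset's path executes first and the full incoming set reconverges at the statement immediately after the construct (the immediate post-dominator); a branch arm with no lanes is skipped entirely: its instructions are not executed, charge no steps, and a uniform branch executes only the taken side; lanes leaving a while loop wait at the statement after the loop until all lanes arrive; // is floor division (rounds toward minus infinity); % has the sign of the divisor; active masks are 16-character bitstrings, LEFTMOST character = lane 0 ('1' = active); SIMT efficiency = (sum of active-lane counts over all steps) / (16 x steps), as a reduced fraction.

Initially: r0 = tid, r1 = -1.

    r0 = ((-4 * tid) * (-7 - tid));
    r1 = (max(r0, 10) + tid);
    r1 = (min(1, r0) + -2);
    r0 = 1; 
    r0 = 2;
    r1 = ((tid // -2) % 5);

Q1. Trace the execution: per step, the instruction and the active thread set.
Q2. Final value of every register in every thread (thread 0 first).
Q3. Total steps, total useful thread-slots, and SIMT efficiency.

step 0: r0 <- ((-4 * tid) * (-7 - tid)) 1111111111111111
step 1: r1 <- (max(r0, 10) + tid)    1111111111111111
step 2: r1 <- (min(1, r0) + -2)      1111111111111111
step 3: r0 <- 1                      1111111111111111
step 4: r0 <- 2                      1111111111111111
step 5: r1 <- ((tid // -2) % 5)      1111111111111111

Answer: 6 steps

r0: 2,2,2,2,2,2,2,2,2,2,2,2,2,2,2,2
r1: 0,4,4,3,3,2,2,1,1,0,0,4,4,3,3,2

steps = 6; useful = 96; efficiency = 96/96 = 1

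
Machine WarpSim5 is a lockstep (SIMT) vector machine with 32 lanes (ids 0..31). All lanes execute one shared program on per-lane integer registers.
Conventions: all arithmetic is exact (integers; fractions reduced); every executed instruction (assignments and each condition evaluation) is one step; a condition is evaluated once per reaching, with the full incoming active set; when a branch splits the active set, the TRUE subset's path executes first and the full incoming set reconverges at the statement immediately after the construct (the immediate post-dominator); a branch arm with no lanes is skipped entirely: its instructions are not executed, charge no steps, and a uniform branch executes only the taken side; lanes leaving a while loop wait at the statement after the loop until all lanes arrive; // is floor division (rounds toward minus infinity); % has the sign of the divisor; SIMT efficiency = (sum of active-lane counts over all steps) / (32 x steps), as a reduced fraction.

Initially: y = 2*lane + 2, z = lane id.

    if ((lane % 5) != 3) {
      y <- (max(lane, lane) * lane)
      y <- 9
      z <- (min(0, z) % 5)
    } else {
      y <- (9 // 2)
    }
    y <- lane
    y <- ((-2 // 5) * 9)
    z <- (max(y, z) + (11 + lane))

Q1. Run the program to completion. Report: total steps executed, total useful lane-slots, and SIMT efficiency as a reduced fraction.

Answer: 8 steps, 212 useful, 53/64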